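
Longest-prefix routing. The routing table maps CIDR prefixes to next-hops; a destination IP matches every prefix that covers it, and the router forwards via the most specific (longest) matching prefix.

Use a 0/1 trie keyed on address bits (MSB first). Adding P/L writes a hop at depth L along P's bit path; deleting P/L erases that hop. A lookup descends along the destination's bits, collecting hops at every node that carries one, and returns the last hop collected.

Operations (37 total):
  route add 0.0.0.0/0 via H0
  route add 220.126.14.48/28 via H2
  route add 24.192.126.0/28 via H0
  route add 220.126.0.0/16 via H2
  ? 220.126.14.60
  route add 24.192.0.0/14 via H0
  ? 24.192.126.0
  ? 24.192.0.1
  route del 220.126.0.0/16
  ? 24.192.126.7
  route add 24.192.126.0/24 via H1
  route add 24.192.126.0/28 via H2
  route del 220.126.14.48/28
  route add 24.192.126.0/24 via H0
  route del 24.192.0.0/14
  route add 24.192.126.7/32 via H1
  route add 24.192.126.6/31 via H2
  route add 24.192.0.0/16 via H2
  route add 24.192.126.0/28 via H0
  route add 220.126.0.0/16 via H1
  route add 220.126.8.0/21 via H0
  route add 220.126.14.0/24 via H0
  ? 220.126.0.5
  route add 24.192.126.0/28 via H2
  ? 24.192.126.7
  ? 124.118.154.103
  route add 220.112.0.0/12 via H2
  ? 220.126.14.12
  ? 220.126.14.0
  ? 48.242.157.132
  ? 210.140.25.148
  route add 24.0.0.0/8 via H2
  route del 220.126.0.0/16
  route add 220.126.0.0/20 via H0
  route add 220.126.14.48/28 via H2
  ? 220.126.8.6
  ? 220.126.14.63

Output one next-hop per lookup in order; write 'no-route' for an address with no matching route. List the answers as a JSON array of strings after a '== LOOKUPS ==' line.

Trace:
  add 0.0.0.0/0 -> H0 at depth 0
  add 220.126.14.48/28 -> H2 at depth 28
  add 24.192.126.0/28 -> H0 at depth 28
  add 220.126.0.0/16 -> H2 at depth 16
  lookup 220.126.14.60: bits 1101110001111110000011100011 walk d0:H0→d1:-→d2:-→d3:-→d4:-→d5:-→d6:-→d7:-→d8:-→d9:-→d10:-→d11:-→d12:-→d13:-→d14:-→d15:-→d16:H2→d17:-→d18:-→d19:-→d20:-→d21:-→d22:-→d23:-→d24:-→d25:-→d26:-→d27:-→d28:H2 -> H2
  add 24.192.0.0/14 -> H0 at depth 14
  lookup 24.192.126.0: bits 0001100011000000011111100000 walk d0:H0→d1:-→d2:-→d3:-→d4:-→d5:-→d6:-→d7:-→d8:-→d9:-→d10:-→d11:-→d12:-→d13:-→d14:H0→d15:-→d16:-→d17:-→d18:-→d19:-→d20:-→d21:-→d22:-→d23:-→d24:-→d25:-→d26:-→d27:-→d28:H0 -> H0
  lookup 24.192.0.1: bits 00011000110000000 walk d0:H0→d1:-→d2:-→d3:-→d4:-→d5:-→d6:-→d7:-→d8:-→d9:-→d10:-→d11:-→d12:-→d13:-→d14:H0→d15:-→d16:-→d17:- -> H0
  - 220.126.0.0/16 clear@16
  lookup 24.192.126.7: bits 0001100011000000011111100000 walk d0:H0→d1:-→d2:-→d3:-→d4:-→d5:-→d6:-→d7:-→d8:-→d9:-→d10:-→d11:-→d12:-→d13:-→d14:H0→d15:-→d16:-→d17:-→d18:-→d19:-→d20:-→d21:-→d22:-→d23:-→d24:-→d25:-→d26:-→d27:-→d28:H0 -> H0
  add 24.192.126.0/24 -> H1 at depth 24
  add 24.192.126.0/28 -> H2 at depth 28
  - 220.126.14.48/28 clear@28
  add 24.192.126.0/24 -> H0 at depth 24
  - 24.192.0.0/14 clear@14
  add 24.192.126.7/32 -> H1 at depth 32
  add 24.192.126.6/31 -> H2 at depth 31
  add 24.192.0.0/16 -> H2 at depth 16
  add 24.192.126.0/28 -> H0 at depth 28
  add 220.126.0.0/16 -> H1 at depth 16
  add 220.126.8.0/21 -> H0 at depth 21
  add 220.126.14.0/24 -> H0 at depth 24
  lookup 220.126.0.5: bits 11011100011111100000 walk d0:H0→d1:-→d2:-→d3:-→d4:-→d5:-→d6:-→d7:-→d8:-→d9:-→d10:-→d11:-→d12:-→d13:-→d14:-→d15:-→d16:H1→d17:-→d18:-→d19:-→d20:- -> H1
  add 24.192.126.0/28 -> H2 at depth 28
  lookup 24.192.126.7: bits 00011000110000000111111000000111 walk d0:H0→d1:-→d2:-→d3:-→d4:-→d5:-→d6:-→d7:-→d8:-→d9:-→d10:-→d11:-→d12:-→d13:-→d14:-→d15:-→d16:H2→d17:-→d18:-→d19:-→d20:-→d21:-→d22:-→d23:-→d24:H0→d25:-→d26:-→d27:-→d28:H2→d29:-→d30:-→d31:H2→d32:H1 -> H1
  lookup 124.118.154.103: bits 0 walk d0:H0→d1:- -> H0
  add 220.112.0.0/12 -> H2 at depth 12
  lookup 220.126.14.12: bits 11011100011111100000111000 walk d0:H0→d1:-→d2:-→d3:-→d4:-→d5:-→d6:-→d7:-→d8:-→d9:-→d10:-→d11:-→d12:H2→d13:-→d14:-→d15:-→d16:H1→d17:-→d18:-→d19:-→d20:-→d21:H0→d22:-→d23:-→d24:H0→d25:-→d26:- -> H0
  lookup 220.126.14.0: bits 11011100011111100000111000 walk d0:H0→d1:-→d2:-→d3:-→d4:-→d5:-→d6:-→d7:-→d8:-→d9:-→d10:-→d11:-→d12:H2→d13:-→d14:-→d15:-→d16:H1→d17:-→d18:-→d19:-→d20:-→d21:H0→d22:-→d23:-→d24:H0→d25:-→d26:- -> H0
  lookup 48.242.157.132: bits 00 walk d0:H0→d1:-→d2:- -> H0
  lookup 210.140.25.148: bits 1101 walk d0:H0→d1:-→d2:-→d3:-→d4:- -> H0
  add 24.0.0.0/8 -> H2 at depth 8
  - 220.126.0.0/16 clear@16
  add 220.126.0.0/20 -> H0 at depth 20
  add 220.126.14.48/28 -> H2 at depth 28
  lookup 220.126.8.6: bits 110111000111111000001 walk d0:H0→d1:-→d2:-→d3:-→d4:-→d5:-→d6:-→d7:-→d8:-→d9:-→d10:-→d11:-→d12:H2→d13:-→d14:-→d15:-→d16:-→d17:-→d18:-→d19:-→d20:H0→d21:H0 -> H0
  lookup 220.126.14.63: bits 1101110001111110000011100011 walk d0:H0→d1:-→d2:-→d3:-→d4:-→d5:-→d6:-→d7:-→d8:-→d9:-→d10:-→d11:-→d12:H2→d13:-→d14:-→d15:-→d16:-→d17:-→d18:-→d19:-→d20:H0→d21:H0→d22:-→d23:-→d24:H0→d25:-→d26:-→d27:-→d28:H2 -> H2

== LOOKUPS ==
["H2","H0","H0","H0","H1","H1","H0","H0","H0","H0","H0","H0","H2"]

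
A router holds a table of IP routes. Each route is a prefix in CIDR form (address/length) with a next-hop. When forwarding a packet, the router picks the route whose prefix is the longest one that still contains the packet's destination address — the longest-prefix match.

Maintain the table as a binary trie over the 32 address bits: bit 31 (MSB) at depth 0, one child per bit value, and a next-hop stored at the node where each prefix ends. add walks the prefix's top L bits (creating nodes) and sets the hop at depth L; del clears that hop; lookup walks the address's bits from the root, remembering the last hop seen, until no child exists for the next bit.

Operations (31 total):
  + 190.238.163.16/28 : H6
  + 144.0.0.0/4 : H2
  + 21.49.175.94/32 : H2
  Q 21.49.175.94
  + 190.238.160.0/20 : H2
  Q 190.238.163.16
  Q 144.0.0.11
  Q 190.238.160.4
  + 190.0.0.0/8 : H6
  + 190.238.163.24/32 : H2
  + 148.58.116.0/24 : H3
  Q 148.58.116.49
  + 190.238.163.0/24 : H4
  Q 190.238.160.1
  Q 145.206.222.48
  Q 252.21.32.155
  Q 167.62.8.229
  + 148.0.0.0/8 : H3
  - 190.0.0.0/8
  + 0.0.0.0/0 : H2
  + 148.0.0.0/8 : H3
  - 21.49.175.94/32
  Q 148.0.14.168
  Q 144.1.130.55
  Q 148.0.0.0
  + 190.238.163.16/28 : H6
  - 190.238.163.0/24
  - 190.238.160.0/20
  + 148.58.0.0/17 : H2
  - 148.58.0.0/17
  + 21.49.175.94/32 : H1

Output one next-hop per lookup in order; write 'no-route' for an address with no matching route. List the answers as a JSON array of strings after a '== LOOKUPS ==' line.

Apply in order:
  + 190.238.163.16/28 (H6) depth=28
  + 144.0.0.0/4 (H2) depth=4
  + 21.49.175.94/32 (H2) depth=32
  lookup 21.49.175.94: bits 00010101001100011010111101011110 walk d0:-→d1:-→d2:-→d3:-→d4:-→d5:-→d6:-→d7:-→d8:-→d9:-→d10:-→d11:-→d12:-→d13:-→d14:-→d15:-→d16:-→d17:-→d18:-→d19:-→d20:-→d21:-→d22:-→d23:-→d24:-→d25:-→d26:-→d27:-→d28:-→d29:-→d30:-→d31:-→d32:H2 -> H2
  + 190.238.160.0/20 (H2) depth=20
  lookup 190.238.163.16: bits 1011111011101110101000110001 walk d0:-→d1:-→d2:-→d3:-→d4:-→d5:-→d6:-→d7:-→d8:-→d9:-→d10:-→d11:-→d12:-→d13:-→d14:-→d15:-→d16:-→d17:-→d18:-→d19:-→d20:H2→d21:-→d22:-→d23:-→d24:-→d25:-→d26:-→d27:-→d28:H6 -> H6
  lookup 144.0.0.11: bits 1001 walk d0:-→d1:-→d2:-→d3:-→d4:H2 -> H2
  lookup 190.238.160.4: bits 1011111011101110101000 walk d0:-→d1:-→d2:-→d3:-→d4:-→d5:-→d6:-→d7:-→d8:-→d9:-→d10:-→d11:-→d12:-→d13:-→d14:-→d15:-→d16:-→d17:-→d18:-→d19:-→d20:H2→d21:-→d22:- -> H2
  + 190.0.0.0/8 (H6) depth=8
  + 190.238.163.24/32 (H2) depth=32
  + 148.58.116.0/24 (H3) depth=24
  lookup 148.58.116.49: bits 100101000011101001110100 walk d0:-→d1:-→d2:-→d3:-→d4:H2→d5:-→d6:-→d7:-→d8:-→d9:-→d10:-→d11:-→d12:-→d13:-→d14:-→d15:-→d16:-→d17:-→d18:-→d19:-→d20:-→d21:-→d22:-→d23:-→d24:H3 -> H3
  + 190.238.163.0/24 (H4) depth=24
  lookup 190.238.160.1: bits 1011111011101110101000 walk d0:-→d1:-→d2:-→d3:-→d4:-→d5:-→d6:-→d7:-→d8:H6→d9:-→d10:-→d11:-→d12:-→d13:-→d14:-→d15:-→d16:-→d17:-→d18:-→d19:-→d20:H2→d21:-→d22:- -> H2
  lookup 145.206.222.48: bits 10010 walk d0:-→d1:-→d2:-→d3:-→d4:H2→d5:- -> H2
  lookup 252.21.32.155: bits 1 walk d0:-→d1:- -> no-route
  lookup 167.62.8.229: bits 101 walk d0:-→d1:-→d2:-→d3:- -> no-route
  + 148.0.0.0/8 (H3) depth=8
  del 190.0.0.0/8 (clear depth 8)
  + 0.0.0.0/0 (H2) depth=0
  + 148.0.0.0/8 (H3) depth=8
  del 21.49.175.94/32 (clear depth 32)
  lookup 148.0.14.168: bits 1001010000 walk d0:H2→d1:-→d2:-→d3:-→d4:H2→d5:-→d6:-→d7:-→d8:H3→d9:-→d10:- -> H3
  lookup 144.1.130.55: bits 10010 walk d0:H2→d1:-→d2:-→d3:-→d4:H2→d5:- -> H2
  lookup 148.0.0.0: bits 1001010000 walk d0:H2→d1:-→d2:-→d3:-→d4:H2→d5:-→d6:-→d7:-→d8:H3→d9:-→d10:- -> H3
  + 190.238.163.16/28 (H6) depth=28
  del 190.238.163.0/24 (clear depth 24)
  del 190.238.160.0/20 (clear depth 20)
  + 148.58.0.0/17 (H2) depth=17
  del 148.58.0.0/17 (clear depth 17)
  + 21.49.175.94/32 (H1) depth=32

== LOOKUPS ==
["H2","H6","H2","H2","H3","H2","H2","no-route","no-route","H3","H2","H3"]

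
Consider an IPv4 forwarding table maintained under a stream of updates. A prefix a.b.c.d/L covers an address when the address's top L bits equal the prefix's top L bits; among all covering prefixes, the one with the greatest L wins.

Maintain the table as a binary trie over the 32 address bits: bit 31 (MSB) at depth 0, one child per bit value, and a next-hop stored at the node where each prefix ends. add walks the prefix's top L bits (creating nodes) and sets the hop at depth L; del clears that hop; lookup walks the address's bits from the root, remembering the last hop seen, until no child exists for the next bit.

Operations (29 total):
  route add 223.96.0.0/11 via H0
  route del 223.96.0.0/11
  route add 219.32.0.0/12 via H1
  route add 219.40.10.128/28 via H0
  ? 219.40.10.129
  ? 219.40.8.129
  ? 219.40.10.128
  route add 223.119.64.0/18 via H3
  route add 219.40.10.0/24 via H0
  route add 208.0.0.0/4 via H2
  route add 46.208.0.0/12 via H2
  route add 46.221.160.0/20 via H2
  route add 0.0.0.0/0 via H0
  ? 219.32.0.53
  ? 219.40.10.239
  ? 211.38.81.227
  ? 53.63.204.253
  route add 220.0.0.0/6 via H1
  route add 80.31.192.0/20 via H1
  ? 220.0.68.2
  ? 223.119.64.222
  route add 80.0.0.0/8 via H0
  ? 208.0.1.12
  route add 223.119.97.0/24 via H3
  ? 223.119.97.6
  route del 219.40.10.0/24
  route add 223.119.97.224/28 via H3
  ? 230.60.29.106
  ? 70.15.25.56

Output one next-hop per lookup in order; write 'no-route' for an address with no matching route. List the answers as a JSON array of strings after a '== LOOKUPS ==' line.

Trace:
  add 223.96.0.0/11 -> H0 at depth 11
  - 223.96.0.0/11 clear@11
  add 219.32.0.0/12 -> H1 at depth 12
  add 219.40.10.128/28 -> H0 at depth 28
  ? 219.40.10.129  path d0:-→d1:-→d2:-→d3:-→d4:-→d5:-→d6:-→d7:-→d8:-→d9:-→d10:-→d11:-→d12:H1→d13:-→d14:-→d15:-→d16:-→d17:-→d18:-→d19:-→d20:-→d21:-→d22:-→d23:-→d24:-→d25:-→d26:-→d27:-→d28:H0  best=H0
  ? 219.40.8.129  path d0:-→d1:-→d2:-→d3:-→d4:-→d5:-→d6:-→d7:-→d8:-→d9:-→d10:-→d11:-→d12:H1→d13:-→d14:-→d15:-→d16:-→d17:-→d18:-→d19:-→d20:-→d21:-→d22:-  best=H1
  ? 219.40.10.128  path d0:-→d1:-→d2:-→d3:-→d4:-→d5:-→d6:-→d7:-→d8:-→d9:-→d10:-→d11:-→d12:H1→d13:-→d14:-→d15:-→d16:-→d17:-→d18:-→d19:-→d20:-→d21:-→d22:-→d23:-→d24:-→d25:-→d26:-→d27:-→d28:H0  best=H0
  add 223.119.64.0/18 -> H3 at depth 18
  add 219.40.10.0/24 -> H0 at depth 24
  add 208.0.0.0/4 -> H2 at depth 4
  add 46.208.0.0/12 -> H2 at depth 12
  add 46.221.160.0/20 -> H2 at depth 20
  add 0.0.0.0/0 -> H0 at depth 0
  ? 219.32.0.53  path d0:H0→d1:-→d2:-→d3:-→d4:H2→d5:-→d6:-→d7:-→d8:-→d9:-→d10:-→d11:-→d12:H1  best=H1
  ? 219.40.10.239  path d0:H0→d1:-→d2:-→d3:-→d4:H2→d5:-→d6:-→d7:-→d8:-→d9:-→d10:-→d11:-→d12:H1→d13:-→d14:-→d15:-→d16:-→d17:-→d18:-→d19:-→d20:-→d21:-→d22:-→d23:-→d24:H0→d25:-  best=H0
  ? 211.38.81.227  path d0:H0→d1:-→d2:-→d3:-→d4:H2  best=H2
  ? 53.63.204.253  path d0:H0→d1:-→d2:-→d3:-  best=H0
  add 220.0.0.0/6 -> H1 at depth 6
  add 80.31.192.0/20 -> H1 at depth 20
  ? 220.0.68.2  path d0:H0→d1:-→d2:-→d3:-→d4:H2→d5:-→d6:H1  best=H1
  ? 223.119.64.222  path d0:H0→d1:-→d2:-→d3:-→d4:H2→d5:-→d6:H1→d7:-→d8:-→d9:-→d10:-→d11:-→d12:-→d13:-→d14:-→d15:-→d16:-→d17:-→d18:H3  best=H3
  add 80.0.0.0/8 -> H0 at depth 8
  ? 208.0.1.12  path d0:H0→d1:-→d2:-→d3:-→d4:H2  best=H2
  add 223.119.97.0/24 -> H3 at depth 24
  ? 223.119.97.6  path d0:H0→d1:-→d2:-→d3:-→d4:H2→d5:-→d6:H1→d7:-→d8:-→d9:-→d10:-→d11:-→d12:-→d13:-→d14:-→d15:-→d16:-→d17:-→d18:H3→d19:-→d20:-→d21:-→d22:-→d23:-→d24:H3  best=H3
  - 219.40.10.0/24 clear@24
  add 223.119.97.224/28 -> H3 at depth 28
  ? 230.60.29.106  path d0:H0→d1:-→d2:-  best=H0
  ? 70.15.25.56  path d0:H0→d1:-→d2:-→d3:-  best=H0

== LOOKUPS ==
["H0","H1","H0","H1","H0","H2","H0","H1","H3","H2","H3","H0","H0"]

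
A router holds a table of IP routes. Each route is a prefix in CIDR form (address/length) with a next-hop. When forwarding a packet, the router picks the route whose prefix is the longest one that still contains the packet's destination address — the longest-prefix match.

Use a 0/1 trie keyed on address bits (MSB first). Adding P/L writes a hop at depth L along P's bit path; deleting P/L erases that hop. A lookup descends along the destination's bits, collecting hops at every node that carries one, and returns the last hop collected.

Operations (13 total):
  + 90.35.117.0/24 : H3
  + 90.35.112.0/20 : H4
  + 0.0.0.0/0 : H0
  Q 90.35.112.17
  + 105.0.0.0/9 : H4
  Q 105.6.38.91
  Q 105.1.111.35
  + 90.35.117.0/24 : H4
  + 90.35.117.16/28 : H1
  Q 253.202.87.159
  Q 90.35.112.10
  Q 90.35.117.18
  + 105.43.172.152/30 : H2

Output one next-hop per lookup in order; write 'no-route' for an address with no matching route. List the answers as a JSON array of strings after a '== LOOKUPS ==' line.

Process each operation:
  add 90.35.117.0/24 -> H3 at depth 24
  add 90.35.112.0/20 -> H4 at depth 20
  add 0.0.0.0/0 -> H0 at depth 0
  ? 90.35.112.17  path d0:H0→d1:-→d2:-→d3:-→d4:-→d5:-→d6:-→d7:-→d8:-→d9:-→d10:-→d11:-→d12:-→d13:-→d14:-→d15:-→d16:-→d17:-→d18:-→d19:-→d20:H4→d21:-  best=H4
  add 105.0.0.0/9 -> H4 at depth 9
  ? 105.6.38.91  path d0:H0→d1:-→d2:-→d3:-→d4:-→d5:-→d6:-→d7:-→d8:-→d9:H4  best=H4
  ? 105.1.111.35  path d0:H0→d1:-→d2:-→d3:-→d4:-→d5:-→d6:-→d7:-→d8:-→d9:H4  best=H4
  add 90.35.117.0/24 -> H4 at depth 24
  add 90.35.117.16/28 -> H1 at depth 28
  ? 253.202.87.159  path d0:H0  best=H0
  ? 90.35.112.10  path d0:H0→d1:-→d2:-→d3:-→d4:-→d5:-→d6:-→d7:-→d8:-→d9:-→d10:-→d11:-→d12:-→d13:-→d14:-→d15:-→d16:-→d17:-→d18:-→d19:-→d20:H4→d21:-  best=H4
  ? 90.35.117.18  path d0:H0→d1:-→d2:-→d3:-→d4:-→d5:-→d6:-→d7:-→d8:-→d9:-→d10:-→d11:-→d12:-→d13:-→d14:-→d15:-→d16:-→d17:-→d18:-→d19:-→d20:H4→d21:-→d22:-→d23:-→d24:H4→d25:-→d26:-→d27:-→d28:H1  best=H1
  add 105.43.172.152/30 -> H2 at depth 30

== LOOKUPS ==
["H4","H4","H4","H0","H4","H1"]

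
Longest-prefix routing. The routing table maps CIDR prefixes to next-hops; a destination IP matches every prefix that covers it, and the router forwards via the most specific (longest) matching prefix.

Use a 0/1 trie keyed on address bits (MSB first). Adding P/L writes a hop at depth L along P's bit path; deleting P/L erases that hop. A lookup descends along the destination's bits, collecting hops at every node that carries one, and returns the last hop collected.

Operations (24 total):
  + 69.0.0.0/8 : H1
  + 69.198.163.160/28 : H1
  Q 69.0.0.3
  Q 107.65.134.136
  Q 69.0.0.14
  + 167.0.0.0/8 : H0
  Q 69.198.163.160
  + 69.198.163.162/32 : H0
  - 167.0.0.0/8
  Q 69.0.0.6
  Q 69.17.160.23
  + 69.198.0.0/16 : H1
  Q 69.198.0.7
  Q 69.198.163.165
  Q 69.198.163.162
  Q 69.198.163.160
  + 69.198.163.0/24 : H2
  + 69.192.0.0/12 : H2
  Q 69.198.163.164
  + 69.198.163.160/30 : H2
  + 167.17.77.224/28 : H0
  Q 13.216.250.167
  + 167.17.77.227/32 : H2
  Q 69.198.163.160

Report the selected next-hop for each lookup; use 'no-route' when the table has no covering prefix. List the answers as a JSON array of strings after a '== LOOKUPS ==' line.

Process each operation:
  add 69.0.0.0/8 -> H1 at depth 8
  add 69.198.163.160/28 -> H1 at depth 28
  ? 69.0.0.3  path d0:-→d1:-→d2:-→d3:-→d4:-→d5:-→d6:-→d7:-→d8:H1  best=H1
  ? 107.65.134.136  path d0:-→d1:-→d2:-  best=no-route
  ? 69.0.0.14  path d0:-→d1:-→d2:-→d3:-→d4:-→d5:-→d6:-→d7:-→d8:H1  best=H1
  add 167.0.0.0/8 -> H0 at depth 8
  ? 69.198.163.160  path d0:-→d1:-→d2:-→d3:-→d4:-→d5:-→d6:-→d7:-→d8:H1→d9:-→d10:-→d11:-→d12:-→d13:-→d14:-→d15:-→d16:-→d17:-→d18:-→d19:-→d20:-→d21:-→d22:-→d23:-→d24:-→d25:-→d26:-→d27:-→d28:H1  best=H1
  add 69.198.163.162/32 -> H0 at depth 32
  del 167.0.0.0/8 (clear depth 8)
  ? 69.0.0.6  path d0:-→d1:-→d2:-→d3:-→d4:-→d5:-→d6:-→d7:-→d8:H1  best=H1
  ? 69.17.160.23  path d0:-→d1:-→d2:-→d3:-→d4:-→d5:-→d6:-→d7:-→d8:H1  best=H1
  add 69.198.0.0/16 -> H1 at depth 16
  ? 69.198.0.7  path d0:-→d1:-→d2:-→d3:-→d4:-→d5:-→d6:-→d7:-→d8:H1→d9:-→d10:-→d11:-→d12:-→d13:-→d14:-→d15:-→d16:H1  best=H1
  ? 69.198.163.165  path d0:-→d1:-→d2:-→d3:-→d4:-→d5:-→d6:-→d7:-→d8:H1→d9:-→d10:-→d11:-→d12:-→d13:-→d14:-→d15:-→d16:H1→d17:-→d18:-→d19:-→d20:-→d21:-→d22:-→d23:-→d24:-→d25:-→d26:-→d27:-→d28:H1→d29:-  best=H1
  ? 69.198.163.162  path d0:-→d1:-→d2:-→d3:-→d4:-→d5:-→d6:-→d7:-→d8:H1→d9:-→d10:-→d11:-→d12:-→d13:-→d14:-→d15:-→d16:H1→d17:-→d18:-→d19:-→d20:-→d21:-→d22:-→d23:-→d24:-→d25:-→d26:-→d27:-→d28:H1→d29:-→d30:-→d31:-→d32:H0  best=H0
  ? 69.198.163.160  path d0:-→d1:-→d2:-→d3:-→d4:-→d5:-→d6:-→d7:-→d8:H1→d9:-→d10:-→d11:-→d12:-→d13:-→d14:-→d15:-→d16:H1→d17:-→d18:-→d19:-→d20:-→d21:-→d22:-→d23:-→d24:-→d25:-→d26:-→d27:-→d28:H1→d29:-→d30:-  best=H1
  add 69.198.163.0/24 -> H2 at depth 24
  add 69.192.0.0/12 -> H2 at depth 12
  ? 69.198.163.164  path d0:-→d1:-→d2:-→d3:-→d4:-→d5:-→d6:-→d7:-→d8:H1→d9:-→d10:-→d11:-→d12:H2→d13:-→d14:-→d15:-→d16:H1→d17:-→d18:-→d19:-→d20:-→d21:-→d22:-→d23:-→d24:H2→d25:-→d26:-→d27:-→d28:H1→d29:-  best=H1
  add 69.198.163.160/30 -> H2 at depth 30
  add 167.17.77.224/28 -> H0 at depth 28
  ? 13.216.250.167  path d0:-→d1:-  best=no-route
  add 167.17.77.227/32 -> H2 at depth 32
  ? 69.198.163.160  path d0:-→d1:-→d2:-→d3:-→d4:-→d5:-→d6:-→d7:-→d8:H1→d9:-→d10:-→d11:-→d12:H2→d13:-→d14:-→d15:-→d16:H1→d17:-→d18:-→d19:-→d20:-→d21:-→d22:-→d23:-→d24:H2→d25:-→d26:-→d27:-→d28:H1→d29:-→d30:H2  best=H2

== LOOKUPS ==
["H1","no-route","H1","H1","H1","H1","H1","H1","H0","H1","H1","no-route","H2"]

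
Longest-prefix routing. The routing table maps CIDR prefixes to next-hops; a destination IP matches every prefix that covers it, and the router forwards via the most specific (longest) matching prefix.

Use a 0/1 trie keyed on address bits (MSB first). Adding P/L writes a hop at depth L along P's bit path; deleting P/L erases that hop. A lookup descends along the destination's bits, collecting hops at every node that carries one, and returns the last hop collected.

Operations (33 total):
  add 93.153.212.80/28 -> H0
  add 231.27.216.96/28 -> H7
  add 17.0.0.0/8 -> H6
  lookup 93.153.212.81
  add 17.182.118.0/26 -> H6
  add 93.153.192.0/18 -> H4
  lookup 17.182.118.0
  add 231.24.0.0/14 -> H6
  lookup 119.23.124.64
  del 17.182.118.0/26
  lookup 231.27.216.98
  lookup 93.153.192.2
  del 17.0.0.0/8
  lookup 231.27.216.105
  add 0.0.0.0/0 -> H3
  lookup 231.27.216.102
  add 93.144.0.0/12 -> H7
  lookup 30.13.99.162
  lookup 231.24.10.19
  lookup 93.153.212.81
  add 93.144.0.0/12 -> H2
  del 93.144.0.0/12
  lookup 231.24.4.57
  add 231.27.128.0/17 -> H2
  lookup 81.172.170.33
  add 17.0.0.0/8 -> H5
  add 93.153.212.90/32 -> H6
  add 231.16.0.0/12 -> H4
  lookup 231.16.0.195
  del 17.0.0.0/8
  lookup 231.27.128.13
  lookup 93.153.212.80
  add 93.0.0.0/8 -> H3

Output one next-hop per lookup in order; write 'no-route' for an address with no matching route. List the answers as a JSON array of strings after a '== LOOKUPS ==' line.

Process each operation:
  add 93.153.212.80/28 -> H0 at depth 28
  add 231.27.216.96/28 -> H7 at depth 28
  add 17.0.0.0/8 -> H6 at depth 8
  lookup 93.153.212.81: bits 0101110110011001110101000101 walk d0:-→d1:-→d2:-→d3:-→d4:-→d5:-→d6:-→d7:-→d8:-→d9:-→d10:-→d11:-→d12:-→d13:-→d14:-→d15:-→d16:-→d17:-→d18:-→d19:-→d20:-→d21:-→d22:-→d23:-→d24:-→d25:-→d26:-→d27:-→d28:H0 -> H0
  add 17.182.118.0/26 -> H6 at depth 26
  add 93.153.192.0/18 -> H4 at depth 18
  lookup 17.182.118.0: bits 00010001101101100111011000 walk d0:-→d1:-→d2:-→d3:-→d4:-→d5:-→d6:-→d7:-→d8:H6→d9:-→d10:-→d11:-→d12:-→d13:-→d14:-→d15:-→d16:-→d17:-→d18:-→d19:-→d20:-→d21:-→d22:-→d23:-→d24:-→d25:-→d26:H6 -> H6
  add 231.24.0.0/14 -> H6 at depth 14
  lookup 119.23.124.64: bits 01 walk d0:-→d1:-→d2:- -> no-route
  - 17.182.118.0/26 clear@26
  lookup 231.27.216.98: bits 1110011100011011110110000110 walk d0:-→d1:-→d2:-→d3:-→d4:-→d5:-→d6:-→d7:-→d8:-→d9:-→d10:-→d11:-→d12:-→d13:-→d14:H6→d15:-→d16:-→d17:-→d18:-→d19:-→d20:-→d21:-→d22:-→d23:-→d24:-→d25:-→d26:-→d27:-→d28:H7 -> H7
  lookup 93.153.192.2: bits 0101110110011001110 walk d0:-→d1:-→d2:-→d3:-→d4:-→d5:-→d6:-→d7:-→d8:-→d9:-→d10:-→d11:-→d12:-→d13:-→d14:-→d15:-→d16:-→d17:-→d18:H4→d19:- -> H4
  - 17.0.0.0/8 clear@8
  lookup 231.27.216.105: bits 1110011100011011110110000110 walk d0:-→d1:-→d2:-→d3:-→d4:-→d5:-→d6:-→d7:-→d8:-→d9:-→d10:-→d11:-→d12:-→d13:-→d14:H6→d15:-→d16:-→d17:-→d18:-→d19:-→d20:-→d21:-→d22:-→d23:-→d24:-→d25:-→d26:-→d27:-→d28:H7 -> H7
  add 0.0.0.0/0 -> H3 at depth 0
  lookup 231.27.216.102: bits 1110011100011011110110000110 walk d0:H3→d1:-→d2:-→d3:-→d4:-→d5:-→d6:-→d7:-→d8:-→d9:-→d10:-→d11:-→d12:-→d13:-→d14:H6→d15:-→d16:-→d17:-→d18:-→d19:-→d20:-→d21:-→d22:-→d23:-→d24:-→d25:-→d26:-→d27:-→d28:H7 -> H7
  add 93.144.0.0/12 -> H7 at depth 12
  lookup 30.13.99.162: bits 0001 walk d0:H3→d1:-→d2:-→d3:-→d4:- -> H3
  lookup 231.24.10.19: bits 11100111000110 walk d0:H3→d1:-→d2:-→d3:-→d4:-→d5:-→d6:-→d7:-→d8:-→d9:-→d10:-→d11:-→d12:-→d13:-→d14:H6 -> H6
  lookup 93.153.212.81: bits 0101110110011001110101000101 walk d0:H3→d1:-→d2:-→d3:-→d4:-→d5:-→d6:-→d7:-→d8:-→d9:-→d10:-→d11:-→d12:H7→d13:-→d14:-→d15:-→d16:-→d17:-→d18:H4→d19:-→d20:-→d21:-→d22:-→d23:-→d24:-→d25:-→d26:-→d27:-→d28:H0 -> H0
  add 93.144.0.0/12 -> H2 at depth 12
  - 93.144.0.0/12 clear@12
  lookup 231.24.4.57: bits 11100111000110 walk d0:H3→d1:-→d2:-→d3:-→d4:-→d5:-→d6:-→d7:-→d8:-→d9:-→d10:-→d11:-→d12:-→d13:-→d14:H6 -> H6
  add 231.27.128.0/17 -> H2 at depth 17
  lookup 81.172.170.33: bits 0101 walk d0:H3→d1:-→d2:-→d3:-→d4:- -> H3
  add 17.0.0.0/8 -> H5 at depth 8
  add 93.153.212.90/32 -> H6 at depth 32
  add 231.16.0.0/12 -> H4 at depth 12
  lookup 231.16.0.195: bits 111001110001 walk d0:H3→d1:-→d2:-→d3:-→d4:-→d5:-→d6:-→d7:-→d8:-→d9:-→d10:-→d11:-→d12:H4 -> H4
  - 17.0.0.0/8 clear@8
  lookup 231.27.128.13: bits 11100111000110111 walk d0:H3→d1:-→d2:-→d3:-→d4:-→d5:-→d6:-→d7:-→d8:-→d9:-→d10:-→d11:-→d12:H4→d13:-→d14:H6→d15:-→d16:-→d17:H2 -> H2
  lookup 93.153.212.80: bits 0101110110011001110101000101 walk d0:H3→d1:-→d2:-→d3:-→d4:-→d5:-→d6:-→d7:-→d8:-→d9:-→d10:-→d11:-→d12:-→d13:-→d14:-→d15:-→d16:-→d17:-→d18:H4→d19:-→d20:-→d21:-→d22:-→d23:-→d24:-→d25:-→d26:-→d27:-→d28:H0 -> H0
  add 93.0.0.0/8 -> H3 at depth 8

== LOOKUPS ==
["H0","H6","no-route","H7","H4","H7","H7","H3","H6","H0","H6","H3","H4","H2","H0"]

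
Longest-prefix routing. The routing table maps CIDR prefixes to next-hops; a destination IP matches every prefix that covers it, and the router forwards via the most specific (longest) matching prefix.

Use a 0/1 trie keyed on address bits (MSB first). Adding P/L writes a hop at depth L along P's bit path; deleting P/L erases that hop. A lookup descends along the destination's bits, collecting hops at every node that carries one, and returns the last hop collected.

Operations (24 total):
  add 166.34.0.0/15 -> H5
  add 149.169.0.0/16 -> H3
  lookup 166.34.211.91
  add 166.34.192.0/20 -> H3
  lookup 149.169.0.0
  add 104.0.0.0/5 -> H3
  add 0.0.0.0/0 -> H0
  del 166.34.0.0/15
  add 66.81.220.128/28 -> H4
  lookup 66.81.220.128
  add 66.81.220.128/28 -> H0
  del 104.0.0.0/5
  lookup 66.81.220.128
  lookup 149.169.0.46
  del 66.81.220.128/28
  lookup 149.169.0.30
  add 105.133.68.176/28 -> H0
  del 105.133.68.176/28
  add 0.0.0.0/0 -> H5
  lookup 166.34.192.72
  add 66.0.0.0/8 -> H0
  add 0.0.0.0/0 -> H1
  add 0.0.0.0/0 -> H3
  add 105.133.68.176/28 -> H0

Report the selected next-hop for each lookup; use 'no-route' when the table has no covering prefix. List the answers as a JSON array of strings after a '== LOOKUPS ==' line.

Trace:
  + 166.34.0.0/15 (H5) depth=15
  + 149.169.0.0/16 (H3) depth=16
  Q 166.34.211.91: descend 101001100010001 ; hops seen [H5] ; pick H5
  + 166.34.192.0/20 (H3) depth=20
  Q 149.169.0.0: descend 1001010110101001 ; hops seen [H3] ; pick H3
  + 104.0.0.0/5 (H3) depth=5
  + 0.0.0.0/0 (H0) depth=0
  del 166.34.0.0/15 (clear depth 15)
  + 66.81.220.128/28 (H4) depth=28
  Q 66.81.220.128: descend 0100001001010001110111001000 ; hops seen [H0,H4] ; pick H4
  + 66.81.220.128/28 (H0) depth=28
  del 104.0.0.0/5 (clear depth 5)
  Q 66.81.220.128: descend 0100001001010001110111001000 ; hops seen [H0,H0] ; pick H0
  Q 149.169.0.46: descend 1001010110101001 ; hops seen [H0,H3] ; pick H3
  del 66.81.220.128/28 (clear depth 28)
  Q 149.169.0.30: descend 1001010110101001 ; hops seen [H0,H3] ; pick H3
  + 105.133.68.176/28 (H0) depth=28
  del 105.133.68.176/28 (clear depth 28)
  + 0.0.0.0/0 (H5) depth=0
  Q 166.34.192.72: descend 10100110001000101100 ; hops seen [H5,H3] ; pick H3
  + 66.0.0.0/8 (H0) depth=8
  + 0.0.0.0/0 (H1) depth=0
  + 0.0.0.0/0 (H3) depth=0
  + 105.133.68.176/28 (H0) depth=28

== LOOKUPS ==
["H5","H3","H4","H0","H3","H3","H3"]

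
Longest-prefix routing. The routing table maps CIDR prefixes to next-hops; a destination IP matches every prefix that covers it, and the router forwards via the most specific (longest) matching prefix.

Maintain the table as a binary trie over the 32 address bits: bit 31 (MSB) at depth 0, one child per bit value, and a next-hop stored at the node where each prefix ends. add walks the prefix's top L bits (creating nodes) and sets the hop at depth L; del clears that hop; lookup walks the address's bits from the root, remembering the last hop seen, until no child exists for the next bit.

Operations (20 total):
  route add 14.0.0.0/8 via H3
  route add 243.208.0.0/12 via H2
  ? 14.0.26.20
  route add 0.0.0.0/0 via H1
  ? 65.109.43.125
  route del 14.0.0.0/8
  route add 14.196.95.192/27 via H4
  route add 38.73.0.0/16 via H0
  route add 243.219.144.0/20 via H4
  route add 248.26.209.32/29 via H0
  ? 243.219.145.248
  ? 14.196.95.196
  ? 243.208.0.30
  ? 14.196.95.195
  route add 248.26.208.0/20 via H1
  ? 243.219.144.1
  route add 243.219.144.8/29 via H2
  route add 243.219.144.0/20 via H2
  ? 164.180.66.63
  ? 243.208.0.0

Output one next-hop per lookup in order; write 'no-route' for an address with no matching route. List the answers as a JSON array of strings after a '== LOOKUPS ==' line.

Process each operation:
  + 14.0.0.0/8 (H3) depth=8
  + 243.208.0.0/12 (H2) depth=12
  ? 14.0.26.20  path d0:-→d1:-→d2:-→d3:-→d4:-→d5:-→d6:-→d7:-→d8:H3  best=H3
  + 0.0.0.0/0 (H1) depth=0
  ? 65.109.43.125  path d0:H1→d1:-  best=H1
  del 14.0.0.0/8 (clear depth 8)
  + 14.196.95.192/27 (H4) depth=27
  + 38.73.0.0/16 (H0) depth=16
  + 243.219.144.0/20 (H4) depth=20
  + 248.26.209.32/29 (H0) depth=29
  ? 243.219.145.248  path d0:H1→d1:-→d2:-→d3:-→d4:-→d5:-→d6:-→d7:-→d8:-→d9:-→d10:-→d11:-→d12:H2→d13:-→d14:-→d15:-→d16:-→d17:-→d18:-→d19:-→d20:H4  best=H4
  ? 14.196.95.196  path d0:H1→d1:-→d2:-→d3:-→d4:-→d5:-→d6:-→d7:-→d8:-→d9:-→d10:-→d11:-→d12:-→d13:-→d14:-→d15:-→d16:-→d17:-→d18:-→d19:-→d20:-→d21:-→d22:-→d23:-→d24:-→d25:-→d26:-→d27:H4  best=H4
  ? 243.208.0.30  path d0:H1→d1:-→d2:-→d3:-→d4:-→d5:-→d6:-→d7:-→d8:-→d9:-→d10:-→d11:-→d12:H2  best=H2
  ? 14.196.95.195  path d0:H1→d1:-→d2:-→d3:-→d4:-→d5:-→d6:-→d7:-→d8:-→d9:-→d10:-→d11:-→d12:-→d13:-→d14:-→d15:-→d16:-→d17:-→d18:-→d19:-→d20:-→d21:-→d22:-→d23:-→d24:-→d25:-→d26:-→d27:H4  best=H4
  + 248.26.208.0/20 (H1) depth=20
  ? 243.219.144.1  path d0:H1→d1:-→d2:-→d3:-→d4:-→d5:-→d6:-→d7:-→d8:-→d9:-→d10:-→d11:-→d12:H2→d13:-→d14:-→d15:-→d16:-→d17:-→d18:-→d19:-→d20:H4  best=H4
  + 243.219.144.8/29 (H2) depth=29
  + 243.219.144.0/20 (H2) depth=20
  ? 164.180.66.63  path d0:H1→d1:-  best=H1
  ? 243.208.0.0  path d0:H1→d1:-→d2:-→d3:-→d4:-→d5:-→d6:-→d7:-→d8:-→d9:-→d10:-→d11:-→d12:H2  best=H2

== LOOKUPS ==
["H3","H1","H4","H4","H2","H4","H4","H1","H2"]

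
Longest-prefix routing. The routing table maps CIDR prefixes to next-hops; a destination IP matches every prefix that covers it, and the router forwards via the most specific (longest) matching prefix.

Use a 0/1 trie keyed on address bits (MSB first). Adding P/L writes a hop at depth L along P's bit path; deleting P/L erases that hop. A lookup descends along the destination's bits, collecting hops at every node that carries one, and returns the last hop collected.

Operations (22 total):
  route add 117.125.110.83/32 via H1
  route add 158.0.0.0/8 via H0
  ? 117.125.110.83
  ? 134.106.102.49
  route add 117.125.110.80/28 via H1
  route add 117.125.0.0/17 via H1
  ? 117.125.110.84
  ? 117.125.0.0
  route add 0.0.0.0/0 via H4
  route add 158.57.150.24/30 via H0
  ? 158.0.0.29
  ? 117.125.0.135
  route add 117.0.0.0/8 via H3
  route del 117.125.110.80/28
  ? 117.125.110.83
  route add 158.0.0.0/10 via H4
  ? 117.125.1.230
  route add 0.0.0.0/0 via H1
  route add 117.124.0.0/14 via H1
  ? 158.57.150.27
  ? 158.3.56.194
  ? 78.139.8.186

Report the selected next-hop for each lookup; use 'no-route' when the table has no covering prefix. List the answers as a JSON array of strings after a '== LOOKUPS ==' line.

Process each operation:
  add 117.125.110.83/32 -> H1 at depth 32
  add 158.0.0.0/8 -> H0 at depth 8
  Q 117.125.110.83: descend 01110101011111010110111001010011 ; hops seen [H1] ; pick H1
  Q 134.106.102.49: descend 100 ; hops seen [∅] ; pick no-route
  add 117.125.110.80/28 -> H1 at depth 28
  add 117.125.0.0/17 -> H1 at depth 17
  Q 117.125.110.84: descend 01110101011111010110111001010 ; hops seen [H1,H1] ; pick H1
  Q 117.125.0.0: descend 01110101011111010 ; hops seen [H1] ; pick H1
  add 0.0.0.0/0 -> H4 at depth 0
  add 158.57.150.24/30 -> H0 at depth 30
  Q 158.0.0.29: descend 1001111000 ; hops seen [H4,H0] ; pick H0
  Q 117.125.0.135: descend 01110101011111010 ; hops seen [H4,H1] ; pick H1
  add 117.0.0.0/8 -> H3 at depth 8
  del 117.125.110.80/28 (clear depth 28)
  Q 117.125.110.83: descend 01110101011111010110111001010011 ; hops seen [H4,H3,H1,H1] ; pick H1
  add 158.0.0.0/10 -> H4 at depth 10
  Q 117.125.1.230: descend 01110101011111010 ; hops seen [H4,H3,H1] ; pick H1
  add 0.0.0.0/0 -> H1 at depth 0
  add 117.124.0.0/14 -> H1 at depth 14
  Q 158.57.150.27: descend 100111100011100110010110000110 ; hops seen [H1,H0,H4,H0] ; pick H0
  Q 158.3.56.194: descend 1001111000 ; hops seen [H1,H0,H4] ; pick H4
  Q 78.139.8.186: descend 01 ; hops seen [H1] ; pick H1

== LOOKUPS ==
["H1","no-route","H1","H1","H0","H1","H1","H1","H0","H4","H1"]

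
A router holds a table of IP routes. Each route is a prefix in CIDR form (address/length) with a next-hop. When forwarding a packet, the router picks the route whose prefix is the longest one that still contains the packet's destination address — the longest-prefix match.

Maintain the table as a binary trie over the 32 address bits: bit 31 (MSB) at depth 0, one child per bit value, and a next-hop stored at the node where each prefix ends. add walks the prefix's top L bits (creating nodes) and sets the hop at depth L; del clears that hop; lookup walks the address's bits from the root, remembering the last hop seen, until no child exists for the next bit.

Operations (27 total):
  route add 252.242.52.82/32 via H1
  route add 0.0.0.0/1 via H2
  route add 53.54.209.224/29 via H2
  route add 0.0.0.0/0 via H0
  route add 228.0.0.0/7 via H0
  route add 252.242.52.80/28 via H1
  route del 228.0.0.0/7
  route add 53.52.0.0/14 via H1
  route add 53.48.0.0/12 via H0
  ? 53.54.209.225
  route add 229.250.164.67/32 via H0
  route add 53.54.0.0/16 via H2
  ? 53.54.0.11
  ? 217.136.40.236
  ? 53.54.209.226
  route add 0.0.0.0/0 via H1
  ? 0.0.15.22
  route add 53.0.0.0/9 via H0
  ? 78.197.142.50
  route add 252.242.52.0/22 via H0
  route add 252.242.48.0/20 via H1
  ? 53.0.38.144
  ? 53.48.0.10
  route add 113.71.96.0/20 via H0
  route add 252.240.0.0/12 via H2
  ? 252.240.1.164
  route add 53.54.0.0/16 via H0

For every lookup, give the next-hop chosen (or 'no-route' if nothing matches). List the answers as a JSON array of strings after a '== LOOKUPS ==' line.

Apply in order:
  add 252.242.52.82/32 -> H1 at depth 32
  add 0.0.0.0/1 -> H2 at depth 1
  add 53.54.209.224/29 -> H2 at depth 29
  add 0.0.0.0/0 -> H0 at depth 0
  add 228.0.0.0/7 -> H0 at depth 7
  add 252.242.52.80/28 -> H1 at depth 28
  del 228.0.0.0/7 (clear depth 7)
  add 53.52.0.0/14 -> H1 at depth 14
  add 53.48.0.0/12 -> H0 at depth 12
  ? 53.54.209.225  path d0:H0→d1:H2→d2:-→d3:-→d4:-→d5:-→d6:-→d7:-→d8:-→d9:-→d10:-→d11:-→d12:H0→d13:-→d14:H1→d15:-→d16:-→d17:-→d18:-→d19:-→d20:-→d21:-→d22:-→d23:-→d24:-→d25:-→d26:-→d27:-→d28:-→d29:H2  best=H2
  add 229.250.164.67/32 -> H0 at depth 32
  add 53.54.0.0/16 -> H2 at depth 16
  ? 53.54.0.11  path d0:H0→d1:H2→d2:-→d3:-→d4:-→d5:-→d6:-→d7:-→d8:-→d9:-→d10:-→d11:-→d12:H0→d13:-→d14:H1→d15:-→d16:H2  best=H2
  ? 217.136.40.236  path d0:H0→d1:-→d2:-  best=H0
  ? 53.54.209.226  path d0:H0→d1:H2→d2:-→d3:-→d4:-→d5:-→d6:-→d7:-→d8:-→d9:-→d10:-→d11:-→d12:H0→d13:-→d14:H1→d15:-→d16:H2→d17:-→d18:-→d19:-→d20:-→d21:-→d22:-→d23:-→d24:-→d25:-→d26:-→d27:-→d28:-→d29:H2  best=H2
  add 0.0.0.0/0 -> H1 at depth 0
  ? 0.0.15.22  path d0:H1→d1:H2→d2:-  best=H2
  add 53.0.0.0/9 -> H0 at depth 9
  ? 78.197.142.50  path d0:H1→d1:H2  best=H2
  add 252.242.52.0/22 -> H0 at depth 22
  add 252.242.48.0/20 -> H1 at depth 20
  ? 53.0.38.144  path d0:H1→d1:H2→d2:-→d3:-→d4:-→d5:-→d6:-→d7:-→d8:-→d9:H0→d10:-  best=H0
  ? 53.48.0.10  path d0:H1→d1:H2→d2:-→d3:-→d4:-→d5:-→d6:-→d7:-→d8:-→d9:H0→d10:-→d11:-→d12:H0→d13:-  best=H0
  add 113.71.96.0/20 -> H0 at depth 20
  add 252.240.0.0/12 -> H2 at depth 12
  ? 252.240.1.164  path d0:H1→d1:-→d2:-→d3:-→d4:-→d5:-→d6:-→d7:-→d8:-→d9:-→d10:-→d11:-→d12:H2→d13:-→d14:-  best=H2
  add 53.54.0.0/16 -> H0 at depth 16

== LOOKUPS ==
["H2","H2","H0","H2","H2","H2","H0","H0","H2"]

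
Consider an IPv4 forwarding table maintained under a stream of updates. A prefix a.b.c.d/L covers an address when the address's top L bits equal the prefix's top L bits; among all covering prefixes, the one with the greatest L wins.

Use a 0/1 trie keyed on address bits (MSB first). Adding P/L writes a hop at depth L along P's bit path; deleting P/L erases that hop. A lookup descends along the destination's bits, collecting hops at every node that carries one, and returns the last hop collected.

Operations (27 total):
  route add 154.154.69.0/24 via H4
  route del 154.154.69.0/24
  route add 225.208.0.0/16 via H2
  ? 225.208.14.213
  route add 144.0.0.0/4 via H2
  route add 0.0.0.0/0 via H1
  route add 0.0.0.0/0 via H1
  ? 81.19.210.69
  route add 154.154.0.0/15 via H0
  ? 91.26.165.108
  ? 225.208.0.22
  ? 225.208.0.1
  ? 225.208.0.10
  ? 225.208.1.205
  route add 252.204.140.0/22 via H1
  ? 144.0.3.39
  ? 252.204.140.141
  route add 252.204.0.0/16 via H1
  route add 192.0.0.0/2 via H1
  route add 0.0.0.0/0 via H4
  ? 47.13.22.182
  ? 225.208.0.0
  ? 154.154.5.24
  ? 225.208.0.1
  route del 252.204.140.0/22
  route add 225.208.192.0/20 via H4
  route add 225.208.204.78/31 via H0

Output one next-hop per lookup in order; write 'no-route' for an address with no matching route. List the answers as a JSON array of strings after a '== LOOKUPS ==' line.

Process each operation:
  + 154.154.69.0/24 (H4) depth=24
  - 154.154.69.0/24 clear@24
  + 225.208.0.0/16 (H2) depth=16
  lookup 225.208.14.213: bits 1110000111010000 walk d0:-→d1:-→d2:-→d3:-→d4:-→d5:-→d6:-→d7:-→d8:-→d9:-→d10:-→d11:-→d12:-→d13:-→d14:-→d15:-→d16:H2 -> H2
  + 144.0.0.0/4 (H2) depth=4
  + 0.0.0.0/0 (H1) depth=0
  + 0.0.0.0/0 (H1) depth=0
  lookup 81.19.210.69: bits ε walk d0:H1 -> H1
  + 154.154.0.0/15 (H0) depth=15
  lookup 91.26.165.108: bits ε walk d0:H1 -> H1
  lookup 225.208.0.22: bits 1110000111010000 walk d0:H1→d1:-→d2:-→d3:-→d4:-→d5:-→d6:-→d7:-→d8:-→d9:-→d10:-→d11:-→d12:-→d13:-→d14:-→d15:-→d16:H2 -> H2
  lookup 225.208.0.1: bits 1110000111010000 walk d0:H1→d1:-→d2:-→d3:-→d4:-→d5:-→d6:-→d7:-→d8:-→d9:-→d10:-→d11:-→d12:-→d13:-→d14:-→d15:-→d16:H2 -> H2
  lookup 225.208.0.10: bits 1110000111010000 walk d0:H1→d1:-→d2:-→d3:-→d4:-→d5:-→d6:-→d7:-→d8:-→d9:-→d10:-→d11:-→d12:-→d13:-→d14:-→d15:-→d16:H2 -> H2
  lookup 225.208.1.205: bits 1110000111010000 walk d0:H1→d1:-→d2:-→d3:-→d4:-→d5:-→d6:-→d7:-→d8:-→d9:-→d10:-→d11:-→d12:-→d13:-→d14:-→d15:-→d16:H2 -> H2
  + 252.204.140.0/22 (H1) depth=22
  lookup 144.0.3.39: bits 1001 walk d0:H1→d1:-→d2:-→d3:-→d4:H2 -> H2
  lookup 252.204.140.141: bits 1111110011001100100011 walk d0:H1→d1:-→d2:-→d3:-→d4:-→d5:-→d6:-→d7:-→d8:-→d9:-→d10:-→d11:-→d12:-→d13:-→d14:-→d15:-→d16:-→d17:-→d18:-→d19:-→d20:-→d21:-→d22:H1 -> H1
  + 252.204.0.0/16 (H1) depth=16
  + 192.0.0.0/2 (H1) depth=2
  + 0.0.0.0/0 (H4) depth=0
  lookup 47.13.22.182: bits ε walk d0:H4 -> H4
  lookup 225.208.0.0: bits 1110000111010000 walk d0:H4→d1:-→d2:H1→d3:-→d4:-→d5:-→d6:-→d7:-→d8:-→d9:-→d10:-→d11:-→d12:-→d13:-→d14:-→d15:-→d16:H2 -> H2
  lookup 154.154.5.24: bits 10011010100110100 walk d0:H4→d1:-→d2:-→d3:-→d4:H2→d5:-→d6:-→d7:-→d8:-→d9:-→d10:-→d11:-→d12:-→d13:-→d14:-→d15:H0→d16:-→d17:- -> H0
  lookup 225.208.0.1: bits 1110000111010000 walk d0:H4→d1:-→d2:H1→d3:-→d4:-→d5:-→d6:-→d7:-→d8:-→d9:-→d10:-→d11:-→d12:-→d13:-→d14:-→d15:-→d16:H2 -> H2
  - 252.204.140.0/22 clear@22
  + 225.208.192.0/20 (H4) depth=20
  + 225.208.204.78/31 (H0) depth=31

== LOOKUPS ==
["H2","H1","H1","H2","H2","H2","H2","H2","H1","H4","H2","H0","H2"]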